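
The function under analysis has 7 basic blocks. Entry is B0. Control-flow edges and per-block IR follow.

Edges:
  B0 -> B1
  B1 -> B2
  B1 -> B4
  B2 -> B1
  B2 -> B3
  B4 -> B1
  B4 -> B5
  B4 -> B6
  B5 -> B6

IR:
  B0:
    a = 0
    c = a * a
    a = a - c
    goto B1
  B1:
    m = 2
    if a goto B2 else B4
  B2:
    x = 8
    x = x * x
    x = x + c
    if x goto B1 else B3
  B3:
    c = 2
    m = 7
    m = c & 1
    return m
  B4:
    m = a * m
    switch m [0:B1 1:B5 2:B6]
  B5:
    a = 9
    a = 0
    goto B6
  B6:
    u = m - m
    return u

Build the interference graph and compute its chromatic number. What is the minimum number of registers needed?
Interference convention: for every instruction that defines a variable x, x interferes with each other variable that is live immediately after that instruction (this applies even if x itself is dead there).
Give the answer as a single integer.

Per-block:
  B0: def={a,c} ue=∅
  B1: def={m} ue={a}
  B2: def={x} ue={c}
  B3: def={c,m} ue=∅
  B4: def={m} ue={a,m}
  B5: def={a} ue=∅
  B6: def={u} ue={m}

Live sets:
  live B0: ∅→{a,c}
  live B1: {a,c}→{a,c,m}
  live B2: {a,c}→{a,c}
  live B3: ∅→∅
  live B4: {a,c,m}→{a,c,m}
  live B5: {m}→{m}
  live B6: {m}→∅

Conflict graph:
  a — {c,m,x}
  c — {a,m,x}
  m — {a,c}
  u — ∅
  x — {a,c}

Registers:
  clique {a,c,m} ⇒ need ≥ 3
  assign a→c0 c→c1 m→c2 u→c0 x→c2 — no edge inside a register ⇒ χ ≤ 3
  χ = 3

Answer: 3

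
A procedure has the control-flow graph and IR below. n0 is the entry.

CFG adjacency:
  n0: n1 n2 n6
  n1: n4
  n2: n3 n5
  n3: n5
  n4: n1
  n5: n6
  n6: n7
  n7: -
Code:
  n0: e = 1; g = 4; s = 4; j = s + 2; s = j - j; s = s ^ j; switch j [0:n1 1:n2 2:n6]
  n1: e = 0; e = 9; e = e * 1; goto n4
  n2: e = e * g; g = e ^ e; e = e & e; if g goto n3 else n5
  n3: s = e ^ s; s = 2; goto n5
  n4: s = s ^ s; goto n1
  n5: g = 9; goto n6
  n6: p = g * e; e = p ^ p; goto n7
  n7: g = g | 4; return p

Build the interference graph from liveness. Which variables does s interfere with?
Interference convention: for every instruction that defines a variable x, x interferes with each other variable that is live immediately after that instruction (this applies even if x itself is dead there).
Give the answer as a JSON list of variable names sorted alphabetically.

def/use:
  n0 def {e,g,j,s} use ∅
  n1 def {e} use ∅
  n2 def {e,g} use {e,g}
  n3 def {s} use {e,s}
  n4 def {s} use {s}
  n5 def {g} use ∅
  n6 def {e,p} use {e,g}
  n7 def {g} use {g,p}

Liveness:
  live n0: ∅→{e,g,s}
  live n1: {s}→{s}
  live n2: {e,g,s}→{e,s}
  live n3: {e,s}→{e}
  live n4: {s}→{s}
  live n5: {e}→{e,g}
  live n6: {e,g}→{g,p}
  live n7: {g,p}→∅

Conflict graph:
  e: {g,j,p,s}
  g: {e,j,p,s}
  j: {e,g,s}
  p: {e,g}
  s: {e,g,j}

N(s) = ["e", "g", "j"]

Answer: ["e", "g", "j"]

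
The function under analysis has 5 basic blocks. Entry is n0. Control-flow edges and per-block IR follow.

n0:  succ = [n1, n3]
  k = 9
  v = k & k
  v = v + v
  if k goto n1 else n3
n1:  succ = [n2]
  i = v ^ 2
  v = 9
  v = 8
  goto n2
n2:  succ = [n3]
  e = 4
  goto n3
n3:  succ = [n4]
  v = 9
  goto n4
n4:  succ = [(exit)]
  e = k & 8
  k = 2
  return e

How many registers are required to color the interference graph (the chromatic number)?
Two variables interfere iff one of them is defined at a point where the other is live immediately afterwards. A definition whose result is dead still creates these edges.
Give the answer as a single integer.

Block summaries:
  n0 def {k,v} use ∅
  n1 def {i,v} use {v}
  n2 def {e} use ∅
  n3 def {v} use ∅
  n4 def {e,k} use {k}

Backward fixpoint:
  n0 li=∅ lo={k,v}
  n1 li={k,v} lo={k}
  n2 li={k} lo={k}
  n3 li={k} lo={k}
  n4 li={k} lo=∅

Interfere edges:
  e: {k}
  i: {k}
  k: {e,i,v}
  v: {k}

Chromatic number:
  clique {e,k} ⇒ need ≥ 2
  2-colouring: r0={k}  r1={e,i,v}
  χ = 2

Answer: 2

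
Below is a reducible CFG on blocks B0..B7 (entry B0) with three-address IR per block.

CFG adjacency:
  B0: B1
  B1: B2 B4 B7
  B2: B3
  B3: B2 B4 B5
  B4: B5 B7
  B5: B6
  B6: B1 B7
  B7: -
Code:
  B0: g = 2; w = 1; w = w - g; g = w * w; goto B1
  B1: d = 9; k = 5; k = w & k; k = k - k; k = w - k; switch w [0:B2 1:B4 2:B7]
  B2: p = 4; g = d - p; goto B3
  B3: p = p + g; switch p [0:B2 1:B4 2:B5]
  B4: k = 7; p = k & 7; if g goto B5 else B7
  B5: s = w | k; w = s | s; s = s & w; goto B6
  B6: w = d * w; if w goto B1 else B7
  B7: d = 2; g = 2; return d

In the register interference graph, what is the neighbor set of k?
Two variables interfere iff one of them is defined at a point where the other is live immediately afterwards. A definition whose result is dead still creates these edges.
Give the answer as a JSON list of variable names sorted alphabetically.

Block summaries:
  B0 def {g,w} use ∅
  B1 def {d,k} use {w}
  B2 def {g,p} use {d}
  B3 def {p} use {g,p}
  B4 def {k,p} use {g}
  B5 def {s,w} use {k,w}
  B6 def {w} use {d,w}
  B7 def {d,g} use ∅

Liveness:
  live B0: ∅→{g,w}
  live B1: {g,w}→{d,g,k,w}
  live B2: {d,k,w}→{d,g,k,p,w}
  live B3: {d,g,k,p,w}→{d,g,k,w}
  live B4: {d,g,w}→{d,g,k,w}
  live B5: {d,g,k,w}→{d,g,w}
  live B6: {d,g,w}→{g,w}
  live B7: ∅→∅

Interference:
  d — {g,k,p,s,w}
  g — {d,k,p,s,w}
  k — {d,g,p,w}
  p — {d,g,k,w}
  s — {d,g,w}
  w — {d,g,k,p,s}

N(k) = ["d", "g", "p", "w"]

Answer: ["d", "g", "p", "w"]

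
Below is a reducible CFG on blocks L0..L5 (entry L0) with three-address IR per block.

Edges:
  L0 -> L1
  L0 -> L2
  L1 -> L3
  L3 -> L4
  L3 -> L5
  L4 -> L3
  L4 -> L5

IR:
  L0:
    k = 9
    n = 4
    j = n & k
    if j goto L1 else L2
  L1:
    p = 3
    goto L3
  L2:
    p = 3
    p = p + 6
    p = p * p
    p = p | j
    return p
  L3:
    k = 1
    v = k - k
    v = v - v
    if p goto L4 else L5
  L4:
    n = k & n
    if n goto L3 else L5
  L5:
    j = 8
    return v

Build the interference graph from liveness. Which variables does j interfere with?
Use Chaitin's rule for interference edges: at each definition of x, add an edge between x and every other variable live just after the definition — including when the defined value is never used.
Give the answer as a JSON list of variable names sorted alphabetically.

Answer: ["n", "p", "v"]

Analysis:
Block summaries:
  L0: def={j,k,n} ue=∅
  L1: def={p} ue=∅
  L2: def={p} ue={j}
  L3: def={k,v} ue={p}
  L4: def={n} ue={k,n}
  L5: def={j} ue={v}

Backward fixpoint:
  live L0: ∅→{j,n}
  live L1: {n}→{n,p}
  live L2: {j}→∅
  live L3: {n,p}→{k,n,p,v}
  live L4: {k,n,p,v}→{n,p,v}
  live L5: {v}→∅

Interfere edges:
  j↔{n,p,v}
  k↔{n,p,v}
  n↔{j,k,p,v}
  p↔{j,k,n,v}
  v↔{j,k,n,p}

N(j) = ["n", "p", "v"]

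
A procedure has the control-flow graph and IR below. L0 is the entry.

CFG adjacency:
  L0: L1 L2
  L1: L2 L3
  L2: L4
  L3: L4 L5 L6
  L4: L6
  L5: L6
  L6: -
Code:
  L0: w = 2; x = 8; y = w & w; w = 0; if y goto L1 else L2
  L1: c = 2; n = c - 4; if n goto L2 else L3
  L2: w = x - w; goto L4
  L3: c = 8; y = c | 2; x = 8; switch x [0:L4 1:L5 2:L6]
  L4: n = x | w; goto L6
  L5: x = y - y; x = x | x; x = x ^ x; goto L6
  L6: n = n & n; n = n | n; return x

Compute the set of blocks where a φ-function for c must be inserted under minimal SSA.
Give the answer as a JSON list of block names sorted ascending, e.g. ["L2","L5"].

Answer: ["L2", "L4", "L6"]

Derivation:
idom tree: L1←L0 L2←L0 L3←L1 L4←L0 L5←L3 L6←L0
Dom∩ at merges:
  L2: preds {L0,L1}: {L0} ∩ {L0,L1} = {L0}; idom=L0
  L4: preds {L2,L3}: {L0,L2} ∩ {L0,L1,L3} = {L0}; idom=L0
  L6: preds {L3,L4,L5}: {L0,L1,L3} ∩ {L0,L4} ∩ {L0,L1,L3,L5} = {L0}; idom=L0

DF walk-up:
  join L2 pred L0: · stop@L0
  join L2 pred L1: L1 stop@L0
  join L4 pred L2: L2 stop@L0
  join L4 pred L3: L3→L1 stop@L0
  join L6 pred L3: L3→L1 stop@L0
  join L6 pred L4: L4 stop@L0
  join L6 pred L5: L5→L3→L1 stop@L0
  L0: DF=∅
  L1: DF={L2,L4,L6}
  L2: DF={L4}
  L3: DF={L4,L6}
  L4: DF={L6}
  L5: DF={L6}
  L6: DF=∅

φ for c: defs {L1,L3}
  DF⁺ = {L2,L4,L6}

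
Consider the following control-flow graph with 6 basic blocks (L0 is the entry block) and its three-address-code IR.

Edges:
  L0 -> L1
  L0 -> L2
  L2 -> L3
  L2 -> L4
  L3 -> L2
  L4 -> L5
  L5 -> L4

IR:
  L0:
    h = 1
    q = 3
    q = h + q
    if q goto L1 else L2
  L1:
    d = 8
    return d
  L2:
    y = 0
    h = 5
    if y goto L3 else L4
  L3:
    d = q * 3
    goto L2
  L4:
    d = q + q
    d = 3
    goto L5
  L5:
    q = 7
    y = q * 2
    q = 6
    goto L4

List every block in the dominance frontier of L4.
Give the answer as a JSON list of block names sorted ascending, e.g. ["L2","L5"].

Answer: ["L4"]

Working:
idom tree: L1←L0 L2←L0 L3←L2 L4←L2 L5←L4
Dom at joins:
  L2: preds {L0,L3}: {L0} ∩ {L0,L2,L3} = {L0}; idom=L0
  L4: preds {L2,L5}: {L0,L2} ∩ {L0,L2,L4,L5} = {L0,L2}; idom=L2

DF walk-up:
  join L2 pred L0: · stop@L0
  join L2 pred L3: L3→L2 stop@L0
  join L4 pred L2: · stop@L2
  join L4 pred L5: L5→L4 stop@L2
  L0: DF=∅
  L1: DF=∅
  L2: DF={L2}
  L3: DF={L2}
  L4: DF={L4}
  L5: DF={L4}

DF(L4) = ["L4"]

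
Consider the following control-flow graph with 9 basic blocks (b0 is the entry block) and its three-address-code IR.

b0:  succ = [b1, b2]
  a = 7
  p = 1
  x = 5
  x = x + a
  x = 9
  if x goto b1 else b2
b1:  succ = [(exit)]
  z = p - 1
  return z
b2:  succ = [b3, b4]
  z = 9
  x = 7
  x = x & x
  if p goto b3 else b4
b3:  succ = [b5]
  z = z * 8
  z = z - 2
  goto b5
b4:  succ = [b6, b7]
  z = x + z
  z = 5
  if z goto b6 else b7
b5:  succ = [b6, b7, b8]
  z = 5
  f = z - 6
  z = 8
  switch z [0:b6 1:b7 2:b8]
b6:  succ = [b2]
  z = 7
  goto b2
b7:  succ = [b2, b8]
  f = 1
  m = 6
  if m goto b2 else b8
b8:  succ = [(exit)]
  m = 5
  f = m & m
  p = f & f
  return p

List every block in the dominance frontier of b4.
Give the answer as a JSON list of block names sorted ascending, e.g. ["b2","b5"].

idom tree: b1←b0 b2←b0 b3←b2 b4←b2 b5←b3 b6←b2 b7←b2 b8←b2
Dom at joins:
  b2: preds {b0,b6,b7}: {b0} ∩ {b0,b2,b6} ∩ {b0,b2,b7} = {b0}; idom=b0
  b6: preds {b4,b5}: {b0,b2,b4} ∩ {b0,b2,b3,b5} = {b0,b2}; idom=b2
  b7: preds {b4,b5}: {b0,b2,b4} ∩ {b0,b2,b3,b5} = {b0,b2}; idom=b2
  b8: preds {b5,b7}: {b0,b2,b3,b5} ∩ {b0,b2,b7} = {b0,b2}; idom=b2

Frontier:
  join b2 pred b0: · stop@b0
  join b2 pred b6: b6→b2 stop@b0
  join b2 pred b7: b7→b2 stop@b0
  join b6 pred b4: b4 stop@b2
  join b6 pred b5: b5→b3 stop@b2
  join b7 pred b4: b4 stop@b2
  join b7 pred b5: b5→b3 stop@b2
  join b8 pred b5: b5→b3 stop@b2
  join b8 pred b7: b7 stop@b2
  b0: DF=∅
  b1: DF=∅
  b2: DF={b2}
  b3: DF={b6,b7,b8}
  b4: DF={b6,b7}
  b5: DF={b6,b7,b8}
  b6: DF={b2}
  b7: DF={b2,b8}
  b8: DF=∅

DF(b4) = ["b6", "b7"]

Answer: ["b6", "b7"]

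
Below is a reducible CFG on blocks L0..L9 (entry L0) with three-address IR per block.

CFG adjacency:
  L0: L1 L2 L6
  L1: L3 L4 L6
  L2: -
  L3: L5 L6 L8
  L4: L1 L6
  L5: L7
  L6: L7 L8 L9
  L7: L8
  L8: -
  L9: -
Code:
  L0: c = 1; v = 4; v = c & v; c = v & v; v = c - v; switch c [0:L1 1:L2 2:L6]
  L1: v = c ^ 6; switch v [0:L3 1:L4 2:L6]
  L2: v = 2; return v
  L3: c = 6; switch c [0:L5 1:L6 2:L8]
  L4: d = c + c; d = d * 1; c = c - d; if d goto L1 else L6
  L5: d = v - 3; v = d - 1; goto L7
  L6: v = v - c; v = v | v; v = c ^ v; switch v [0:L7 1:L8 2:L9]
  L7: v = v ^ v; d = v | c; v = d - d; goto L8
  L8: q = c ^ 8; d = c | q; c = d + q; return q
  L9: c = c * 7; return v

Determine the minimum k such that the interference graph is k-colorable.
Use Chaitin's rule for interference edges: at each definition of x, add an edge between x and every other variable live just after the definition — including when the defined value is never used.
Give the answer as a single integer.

Answer: 3

Working:
def/use:
  L0 def {c,v} use ∅
  L1 def {v} use {c}
  L2 def {v} use ∅
  L3 def {c} use ∅
  L4 def {c,d} use {c}
  L5 def {d,v} use {v}
  L6 def {v} use {c,v}
  L7 def {d,v} use {c,v}
  L8 def {c,d,q} use {c}
  L9 def {c} use {c,v}

Backward fixpoint:
  L0 li=∅ lo={c,v}
  L1 li={c} lo={c,v}
  L2 li=∅ lo=∅
  L3 li={v} lo={c,v}
  L4 li={c,v} lo={c,v}
  L5 li={c,v} lo={c,v}
  L6 li={c,v} lo={c,v}
  L7 li={c,v} lo={c}
  L8 li={c} lo=∅
  L9 li={c,v} lo=∅

Conflict graph:
  c↔{d,q,v}
  d↔{c,q,v}
  q↔{c,d}
  v↔{c,d}

Colouring:
  {c,d,q} pairwise interfere (3-clique) ⇒ χ ≥ 3
  3-colouring: R0={c}  R1={d}  R2={q,v}
  χ = 3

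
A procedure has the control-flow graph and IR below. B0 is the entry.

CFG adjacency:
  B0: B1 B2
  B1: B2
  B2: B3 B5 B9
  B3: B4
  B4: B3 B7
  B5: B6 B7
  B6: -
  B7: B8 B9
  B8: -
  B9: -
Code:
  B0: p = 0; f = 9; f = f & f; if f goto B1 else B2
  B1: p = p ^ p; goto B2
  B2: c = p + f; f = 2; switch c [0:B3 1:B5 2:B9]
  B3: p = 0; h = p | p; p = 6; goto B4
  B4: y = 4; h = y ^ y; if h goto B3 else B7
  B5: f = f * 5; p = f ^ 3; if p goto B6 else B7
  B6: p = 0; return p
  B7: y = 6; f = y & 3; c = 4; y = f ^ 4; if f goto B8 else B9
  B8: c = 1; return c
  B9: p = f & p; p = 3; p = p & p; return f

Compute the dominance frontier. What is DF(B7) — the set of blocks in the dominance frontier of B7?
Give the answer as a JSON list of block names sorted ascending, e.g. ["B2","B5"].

Answer: ["B9"]

Analysis:
idom tree: B1←B0 B2←B0 B3←B2 B4←B3 B5←B2 B6←B5 B7←B2 B8←B7 B9←B2
Join-block Dom:
  B2: preds {B0,B1}: {B0} ∩ {B0,B1} = {B0}; idom=B0
  B3: preds {B2,B4}: {B0,B2} ∩ {B0,B2,B3,B4} = {B0,B2}; idom=B2
  B7: preds {B4,B5}: {B0,B2,B3,B4} ∩ {B0,B2,B5} = {B0,B2}; idom=B2
  B9: preds {B2,B7}: {B0,B2} ∩ {B0,B2,B7} = {B0,B2}; idom=B2

DF derivation:
  B2←B0: walk · to B0
  B2←B1: walk B1 to B0
  B3←B2: walk · to B2
  B3←B4: walk B4→B3 to B2
  B7←B4: walk B4→B3 to B2
  B7←B5: walk B5 to B2
  B9←B2: walk · to B2
  B9←B7: walk B7 to B2
  DF(B0)=∅
  DF(B1)={B2}
  DF(B2)=∅
  DF(B3)={B3,B7}
  DF(B4)={B3,B7}
  DF(B5)={B7}
  DF(B6)=∅
  DF(B7)={B9}
  DF(B8)=∅
  DF(B9)=∅

DF(B7) = ["B9"]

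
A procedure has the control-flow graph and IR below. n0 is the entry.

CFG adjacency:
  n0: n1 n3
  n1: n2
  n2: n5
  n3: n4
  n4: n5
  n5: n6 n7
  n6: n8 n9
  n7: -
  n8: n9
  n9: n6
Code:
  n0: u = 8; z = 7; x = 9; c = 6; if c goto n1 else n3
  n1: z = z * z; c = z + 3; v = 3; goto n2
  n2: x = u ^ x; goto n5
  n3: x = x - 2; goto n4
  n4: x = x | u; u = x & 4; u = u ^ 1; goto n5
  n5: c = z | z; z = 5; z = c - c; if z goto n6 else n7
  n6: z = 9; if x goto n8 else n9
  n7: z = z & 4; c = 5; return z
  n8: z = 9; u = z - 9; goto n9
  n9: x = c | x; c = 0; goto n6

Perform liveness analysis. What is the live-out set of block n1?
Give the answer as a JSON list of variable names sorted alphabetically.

Answer: ["u", "x", "z"]

Derivation:
Block summaries:
  n0: {c,u,x,z} / ∅
  n1: {c,v,z} / {z}
  n2: {x} / {u,x}
  n3: {x} / {x}
  n4: {u,x} / {u,x}
  n5: {c,z} / {z}
  n6: {z} / {x}
  n7: {c,z} / {z}
  n8: {u,z} / ∅
  n9: {c,x} / {c,x}

Live sets:
  live n0: ∅→{u,x,z}
  live n1: {u,x,z}→{u,x,z}
  live n2: {u,x,z}→{x,z}
  live n3: {u,x,z}→{u,x,z}
  live n4: {u,x,z}→{x,z}
  live n5: {x,z}→{c,x,z}
  live n6: {c,x}→{c,x}
  live n7: {z}→∅
  live n8: {c,x}→{c,x}
  live n9: {c,x}→{c,x}

live-out(n1) = ["u", "x", "z"]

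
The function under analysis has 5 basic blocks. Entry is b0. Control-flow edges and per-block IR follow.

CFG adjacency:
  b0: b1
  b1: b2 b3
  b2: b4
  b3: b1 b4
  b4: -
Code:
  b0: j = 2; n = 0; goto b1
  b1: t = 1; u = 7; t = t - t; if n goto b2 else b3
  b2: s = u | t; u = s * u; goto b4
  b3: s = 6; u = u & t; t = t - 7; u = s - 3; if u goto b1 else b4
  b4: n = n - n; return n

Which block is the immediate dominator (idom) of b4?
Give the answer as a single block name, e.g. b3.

idom tree: b1←b0 b2←b1 b3←b1 b4←b1
Join-block Dom:
  b1: preds {b0,b3}: {b0} ∩ {b0,b1,b3} = {b0}; idom=b0
  b4: preds {b2,b3}: {b0,b1,b2} ∩ {b0,b1,b3} = {b0,b1}; idom=b1

idom(b4) = b1

Answer: b1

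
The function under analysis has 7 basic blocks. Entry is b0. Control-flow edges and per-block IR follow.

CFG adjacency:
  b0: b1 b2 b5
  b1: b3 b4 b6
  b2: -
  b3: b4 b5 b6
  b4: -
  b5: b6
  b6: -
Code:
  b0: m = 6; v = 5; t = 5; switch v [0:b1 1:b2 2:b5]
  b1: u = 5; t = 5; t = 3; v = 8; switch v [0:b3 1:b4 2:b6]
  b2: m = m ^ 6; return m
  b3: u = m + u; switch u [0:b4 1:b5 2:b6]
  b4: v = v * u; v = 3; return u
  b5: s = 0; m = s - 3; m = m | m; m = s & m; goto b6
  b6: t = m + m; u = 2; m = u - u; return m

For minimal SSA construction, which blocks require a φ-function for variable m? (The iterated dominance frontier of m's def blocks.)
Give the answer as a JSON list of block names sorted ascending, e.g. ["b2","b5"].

idom tree: b1←b0 b2←b0 b3←b1 b4←b1 b5←b0 b6←b0
Join-block Dom:
  b4: preds {b1,b3}: {b0,b1} ∩ {b0,b1,b3} = {b0,b1}; idom=b1
  b5: preds {b0,b3}: {b0} ∩ {b0,b1,b3} = {b0}; idom=b0
  b6: preds {b1,b3,b5}: {b0,b1} ∩ {b0,b1,b3} ∩ {b0,b5} = {b0}; idom=b0

DF derivation:
  join b4 pred b1: · stop@b1
  join b4 pred b3: b3 stop@b1
  join b5 pred b0: · stop@b0
  join b5 pred b3: b3→b1 stop@b0
  join b6 pred b1: b1 stop@b0
  join b6 pred b3: b3→b1 stop@b0
  join b6 pred b5: b5 stop@b0
  b0: DF=∅
  b1: DF={b5,b6}
  b2: DF=∅
  b3: DF={b4,b5,b6}
  b4: DF=∅
  b5: DF={b6}
  b6: DF=∅

φ for m: defs {b0,b2,b5,b6}
  DF⁺ = {b6}

Answer: ["b6"]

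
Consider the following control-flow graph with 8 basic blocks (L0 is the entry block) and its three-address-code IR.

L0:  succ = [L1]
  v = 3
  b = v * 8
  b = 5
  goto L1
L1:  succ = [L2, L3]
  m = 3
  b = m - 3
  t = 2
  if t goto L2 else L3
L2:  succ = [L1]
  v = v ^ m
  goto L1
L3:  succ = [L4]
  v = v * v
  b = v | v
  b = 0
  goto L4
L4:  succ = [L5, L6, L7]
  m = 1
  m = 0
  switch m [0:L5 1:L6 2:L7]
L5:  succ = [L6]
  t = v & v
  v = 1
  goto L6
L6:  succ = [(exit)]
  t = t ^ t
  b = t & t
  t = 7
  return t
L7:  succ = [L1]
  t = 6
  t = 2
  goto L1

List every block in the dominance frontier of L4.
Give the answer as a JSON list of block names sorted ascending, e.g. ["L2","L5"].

Answer: ["L1"]

Analysis:
idom tree: L1←L0 L2←L1 L3←L1 L4←L3 L5←L4 L6←L4 L7←L4
Join-block Dom:
  L1: preds {L0,L2,L7}: {L0} ∩ {L0,L1,L2} ∩ {L0,L1,L3,L4,L7} = {L0}; idom=L0
  L6: preds {L4,L5}: {L0,L1,L3,L4} ∩ {L0,L1,L3,L4,L5} = {L0,L1,L3,L4}; idom=L4

Frontier:
  join L1 pred L0: · stop@L0
  join L1 pred L2: L2→L1 stop@L0
  join L1 pred L7: L7→L4→L3→L1 stop@L0
  join L6 pred L4: · stop@L4
  join L6 pred L5: L5 stop@L4
  L0 → ∅
  L1 → {L1}
  L2 → {L1}
  L3 → {L1}
  L4 → {L1}
  L5 → {L6}
  L6 → ∅
  L7 → {L1}

DF(L4) = ["L1"]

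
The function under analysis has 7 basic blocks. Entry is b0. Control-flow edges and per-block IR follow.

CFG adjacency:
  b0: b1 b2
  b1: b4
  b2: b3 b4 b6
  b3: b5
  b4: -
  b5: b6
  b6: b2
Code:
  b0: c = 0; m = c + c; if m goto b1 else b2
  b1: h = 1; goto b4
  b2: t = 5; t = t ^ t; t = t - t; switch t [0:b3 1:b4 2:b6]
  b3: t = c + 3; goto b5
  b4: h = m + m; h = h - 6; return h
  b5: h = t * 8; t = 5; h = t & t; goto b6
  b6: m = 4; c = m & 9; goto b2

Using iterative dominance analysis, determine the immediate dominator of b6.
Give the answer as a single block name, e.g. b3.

Answer: b2

Analysis:
idom tree: b1←b0 b2←b0 b3←b2 b4←b0 b5←b3 b6←b2
Dom∩ at merges:
  b2: preds {b0,b6}: {b0} ∩ {b0,b2,b6} = {b0}; idom=b0
  b4: preds {b1,b2}: {b0,b1} ∩ {b0,b2} = {b0}; idom=b0
  b6: preds {b2,b5}: {b0,b2} ∩ {b0,b2,b3,b5} = {b0,b2}; idom=b2

idom(b6) = b2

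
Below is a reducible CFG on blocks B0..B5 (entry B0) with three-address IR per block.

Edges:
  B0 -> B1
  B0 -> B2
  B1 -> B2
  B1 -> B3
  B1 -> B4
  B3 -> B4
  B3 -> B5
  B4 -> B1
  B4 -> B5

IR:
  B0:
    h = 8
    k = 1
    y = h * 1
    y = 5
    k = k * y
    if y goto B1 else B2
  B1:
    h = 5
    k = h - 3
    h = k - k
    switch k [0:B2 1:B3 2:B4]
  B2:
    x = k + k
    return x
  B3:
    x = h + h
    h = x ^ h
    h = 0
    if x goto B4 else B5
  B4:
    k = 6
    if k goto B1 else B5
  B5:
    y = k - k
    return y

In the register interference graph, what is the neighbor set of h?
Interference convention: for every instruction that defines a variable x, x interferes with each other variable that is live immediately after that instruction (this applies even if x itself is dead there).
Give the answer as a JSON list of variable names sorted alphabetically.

def/use:
  B0: def={h,k,y} ue=∅
  B1: def={h,k} ue=∅
  B2: def={x} ue={k}
  B3: def={h,x} ue={h}
  B4: def={k} ue=∅
  B5: def={y} ue={k}

Backward fixpoint:
  B0: in=∅ out={k}
  B1: in=∅ out={h,k}
  B2: in={k} out=∅
  B3: in={h,k} out={k}
  B4: in=∅ out={k}
  B5: in={k} out=∅

Interference:
  h↔{k,x}
  k↔{h,x,y}
  x↔{h,k}
  y↔{k}

N(h) = ["k", "x"]

Answer: ["k", "x"]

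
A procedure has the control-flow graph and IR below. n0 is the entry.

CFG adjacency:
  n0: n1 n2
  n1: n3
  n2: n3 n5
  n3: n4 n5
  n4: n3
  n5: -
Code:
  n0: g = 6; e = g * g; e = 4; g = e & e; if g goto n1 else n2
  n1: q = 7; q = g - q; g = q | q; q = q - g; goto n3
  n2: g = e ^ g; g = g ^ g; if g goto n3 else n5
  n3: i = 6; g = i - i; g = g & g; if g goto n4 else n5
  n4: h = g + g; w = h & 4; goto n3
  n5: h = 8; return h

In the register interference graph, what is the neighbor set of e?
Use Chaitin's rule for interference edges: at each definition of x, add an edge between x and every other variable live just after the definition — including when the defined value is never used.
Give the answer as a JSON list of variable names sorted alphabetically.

Answer: ["g"]

Derivation:
def/use:
  n0 def {e,g} use ∅
  n1 def {g,q} use {g}
  n2 def {g} use {e,g}
  n3 def {g,i} use ∅
  n4 def {h,w} use {g}
  n5 def {h} use ∅

Liveness:
  n0 li=∅ lo={e,g}
  n1 li={g} lo=∅
  n2 li={e,g} lo=∅
  n3 li=∅ lo={g}
  n4 li={g} lo=∅
  n5 li=∅ lo=∅

Interfere edges:
  e: {g}
  g: {e,q}
  h: ∅
  i: ∅
  q: {g}
  w: ∅

N(e) = ["g"]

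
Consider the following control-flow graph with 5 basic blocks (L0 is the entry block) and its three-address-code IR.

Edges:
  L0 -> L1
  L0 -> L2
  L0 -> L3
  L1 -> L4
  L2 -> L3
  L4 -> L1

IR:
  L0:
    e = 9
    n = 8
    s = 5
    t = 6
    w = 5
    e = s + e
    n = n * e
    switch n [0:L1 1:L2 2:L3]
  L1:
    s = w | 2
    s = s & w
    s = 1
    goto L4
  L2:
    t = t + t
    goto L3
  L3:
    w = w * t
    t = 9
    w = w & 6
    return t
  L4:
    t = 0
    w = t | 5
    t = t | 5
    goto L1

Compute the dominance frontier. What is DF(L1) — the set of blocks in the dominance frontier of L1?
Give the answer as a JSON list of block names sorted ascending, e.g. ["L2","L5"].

idom tree: L1←L0 L2←L0 L3←L0 L4←L1
Join-block Dom:
  L1: preds {L0,L4}: {L0} ∩ {L0,L1,L4} = {L0}; idom=L0
  L3: preds {L0,L2}: {L0} ∩ {L0,L2} = {L0}; idom=L0

DF walk-up:
  join L1 pred L0: · stop@L0
  join L1 pred L4: L4→L1 stop@L0
  join L3 pred L0: · stop@L0
  join L3 pred L2: L2 stop@L0
  L0 → ∅
  L1 → {L1}
  L2 → {L3}
  L3 → ∅
  L4 → {L1}

DF(L1) = ["L1"]

Answer: ["L1"]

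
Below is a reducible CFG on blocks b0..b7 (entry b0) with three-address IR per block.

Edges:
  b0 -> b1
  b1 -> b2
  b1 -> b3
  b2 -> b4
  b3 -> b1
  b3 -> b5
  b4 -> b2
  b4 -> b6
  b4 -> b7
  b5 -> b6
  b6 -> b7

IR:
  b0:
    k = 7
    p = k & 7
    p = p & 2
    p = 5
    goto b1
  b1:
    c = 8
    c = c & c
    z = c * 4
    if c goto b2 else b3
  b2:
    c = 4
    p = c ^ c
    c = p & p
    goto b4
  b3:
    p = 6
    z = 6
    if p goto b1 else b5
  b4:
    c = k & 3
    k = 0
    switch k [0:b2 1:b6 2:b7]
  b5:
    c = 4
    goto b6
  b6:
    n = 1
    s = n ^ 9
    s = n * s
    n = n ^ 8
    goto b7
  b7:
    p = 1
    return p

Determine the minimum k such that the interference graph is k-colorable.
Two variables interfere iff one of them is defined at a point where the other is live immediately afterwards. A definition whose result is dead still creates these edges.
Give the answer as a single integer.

Answer: 3

Working:
Per-block:
  b0: {k,p} / ∅
  b1: {c,z} / ∅
  b2: {c,p} / ∅
  b3: {p,z} / ∅
  b4: {c,k} / {k}
  b5: {c} / ∅
  b6: {n,s} / ∅
  b7: {p} / ∅

Backward fixpoint:
  live b0: ∅→{k}
  live b1: {k}→{k}
  live b2: {k}→{k}
  live b3: {k}→{k}
  live b4: {k}→{k}
  live b5: ∅→∅
  live b6: ∅→∅
  live b7: ∅→∅

Interfere edges:
  c — {k,z}
  k — {c,p,z}
  n — {s}
  p — {k,z}
  s — {n}
  z — {c,k,p}

Colouring:
  {c,k,z} pairwise interfere (3-clique) ⇒ χ ≥ 3
  assign c→c2 k→c0 n→c0 p→c2 s→c1 z→c1 — no edge inside a register ⇒ χ ≤ 3
  χ = 3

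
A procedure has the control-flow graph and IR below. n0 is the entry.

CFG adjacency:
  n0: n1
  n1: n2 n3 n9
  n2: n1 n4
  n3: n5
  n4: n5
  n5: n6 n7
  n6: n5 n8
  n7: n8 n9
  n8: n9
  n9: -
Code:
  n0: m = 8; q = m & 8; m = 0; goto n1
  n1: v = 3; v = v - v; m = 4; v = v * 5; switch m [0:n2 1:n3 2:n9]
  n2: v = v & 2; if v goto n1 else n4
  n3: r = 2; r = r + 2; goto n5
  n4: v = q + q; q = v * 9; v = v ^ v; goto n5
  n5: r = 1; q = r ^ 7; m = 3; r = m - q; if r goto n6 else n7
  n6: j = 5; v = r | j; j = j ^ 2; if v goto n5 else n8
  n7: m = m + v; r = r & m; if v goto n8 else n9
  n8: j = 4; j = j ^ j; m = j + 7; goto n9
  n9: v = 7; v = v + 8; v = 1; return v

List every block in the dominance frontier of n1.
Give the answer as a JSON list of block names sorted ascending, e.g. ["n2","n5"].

idom tree: n1←n0 n2←n1 n3←n1 n4←n2 n5←n1 n6←n5 n7←n5 n8←n5 n9←n1
Dom at joins:
  n1: preds {n0,n2}: {n0} ∩ {n0,n1,n2} = {n0}; idom=n0
  n5: preds {n3,n4,n6}: {n0,n1,n3} ∩ {n0,n1,n2,n4} ∩ {n0,n1,n5,n6} = {n0,n1}; idom=n1
  n8: preds {n6,n7}: {n0,n1,n5,n6} ∩ {n0,n1,n5,n7} = {n0,n1,n5}; idom=n5
  n9: preds {n1,n7,n8}: {n0,n1} ∩ {n0,n1,n5,n7} ∩ {n0,n1,n5,n8} = {n0,n1}; idom=n1

DF derivation:
  n1←n0: walk · to n0
  n1←n2: walk n2→n1 to n0
  n5←n3: walk n3 to n1
  n5←n4: walk n4→n2 to n1
  n5←n6: walk n6→n5 to n1
  n8←n6: walk n6 to n5
  n8←n7: walk n7 to n5
  n9←n1: walk · to n1
  n9←n7: walk n7→n5 to n1
  n9←n8: walk n8→n5 to n1
  n0 → ∅
  n1 → {n1}
  n2 → {n1,n5}
  n3 → {n5}
  n4 → {n5}
  n5 → {n5,n9}
  n6 → {n5,n8}
  n7 → {n8,n9}
  n8 → {n9}
  n9 → ∅

DF(n1) = ["n1"]

Answer: ["n1"]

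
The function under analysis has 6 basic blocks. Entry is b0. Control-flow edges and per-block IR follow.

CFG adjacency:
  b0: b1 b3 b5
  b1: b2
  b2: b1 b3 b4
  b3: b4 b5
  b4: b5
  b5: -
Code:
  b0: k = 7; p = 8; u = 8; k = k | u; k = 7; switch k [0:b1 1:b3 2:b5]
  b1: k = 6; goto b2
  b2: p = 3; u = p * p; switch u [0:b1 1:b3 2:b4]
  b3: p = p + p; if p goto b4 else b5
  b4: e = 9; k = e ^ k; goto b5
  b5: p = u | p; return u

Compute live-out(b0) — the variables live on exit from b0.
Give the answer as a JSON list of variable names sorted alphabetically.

def/use:
  b0: def={k,p,u} ue=∅
  b1: def={k} ue=∅
  b2: def={p,u} ue=∅
  b3: def={p} ue={p}
  b4: def={e,k} ue={k}
  b5: def={p} ue={p,u}

Liveness:
  b0: in=∅ out={k,p,u}
  b1: in=∅ out={k}
  b2: in={k} out={k,p,u}
  b3: in={k,p,u} out={k,p,u}
  b4: in={k,p,u} out={p,u}
  b5: in={p,u} out=∅

live-out(b0) = ["k", "p", "u"]

Answer: ["k", "p", "u"]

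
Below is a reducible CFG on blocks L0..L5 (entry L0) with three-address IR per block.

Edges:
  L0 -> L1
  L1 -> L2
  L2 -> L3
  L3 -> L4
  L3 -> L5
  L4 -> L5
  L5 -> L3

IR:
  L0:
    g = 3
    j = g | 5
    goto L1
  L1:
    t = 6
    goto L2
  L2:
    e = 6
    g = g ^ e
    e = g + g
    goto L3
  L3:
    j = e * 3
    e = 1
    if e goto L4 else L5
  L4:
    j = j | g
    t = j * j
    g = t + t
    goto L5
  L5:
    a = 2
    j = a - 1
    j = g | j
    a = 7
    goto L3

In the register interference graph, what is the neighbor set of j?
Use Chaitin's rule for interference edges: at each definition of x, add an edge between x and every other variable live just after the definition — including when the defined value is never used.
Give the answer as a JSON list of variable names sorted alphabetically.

def/use:
  L0: {g,j} / ∅
  L1: {t} / ∅
  L2: {e,g} / {g}
  L3: {e,j} / {e}
  L4: {g,j,t} / {g,j}
  L5: {a,j} / {g}

Backward fixpoint:
  L0 li=∅ lo={g}
  L1 li={g} lo={g}
  L2 li={g} lo={e,g}
  L3 li={e,g} lo={e,g,j}
  L4 li={e,g,j} lo={e,g}
  L5 li={e,g} lo={e,g}

Conflict graph:
  a — {e,g}
  e — {a,g,j,t}
  g — {a,e,j,t}
  j — {e,g}
  t — {e,g}

N(j) = ["e", "g"]

Answer: ["e", "g"]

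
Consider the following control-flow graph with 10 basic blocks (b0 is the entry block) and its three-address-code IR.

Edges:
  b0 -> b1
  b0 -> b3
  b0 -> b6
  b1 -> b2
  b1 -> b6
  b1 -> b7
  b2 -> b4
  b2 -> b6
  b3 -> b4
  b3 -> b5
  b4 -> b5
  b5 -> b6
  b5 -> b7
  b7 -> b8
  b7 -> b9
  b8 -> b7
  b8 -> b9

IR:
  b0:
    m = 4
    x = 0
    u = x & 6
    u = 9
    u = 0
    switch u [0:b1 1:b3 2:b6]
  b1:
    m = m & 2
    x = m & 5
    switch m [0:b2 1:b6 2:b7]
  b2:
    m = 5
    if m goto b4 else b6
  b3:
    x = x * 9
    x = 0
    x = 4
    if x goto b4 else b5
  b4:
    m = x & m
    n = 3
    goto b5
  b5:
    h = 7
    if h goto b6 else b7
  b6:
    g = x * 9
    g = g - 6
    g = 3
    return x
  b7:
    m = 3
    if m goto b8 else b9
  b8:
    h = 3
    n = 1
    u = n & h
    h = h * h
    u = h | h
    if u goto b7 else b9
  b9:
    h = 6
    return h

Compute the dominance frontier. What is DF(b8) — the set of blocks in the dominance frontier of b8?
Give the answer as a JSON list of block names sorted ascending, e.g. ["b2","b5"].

Answer: ["b7", "b9"]

Derivation:
idom tree: b1←b0 b2←b1 b3←b0 b4←b0 b5←b0 b6←b0 b7←b0 b8←b7 b9←b7
Dom∩ at merges:
  b4: preds {b2,b3}: {b0,b1,b2} ∩ {b0,b3} = {b0}; idom=b0
  b5: preds {b3,b4}: {b0,b3} ∩ {b0,b4} = {b0}; idom=b0
  b6: preds {b0,b1,b2,b5}: {b0} ∩ {b0,b1} ∩ {b0,b1,b2} ∩ {b0,b5} = {b0}; idom=b0
  b7: preds {b1,b5,b8}: {b0,b1} ∩ {b0,b5} ∩ {b0,b7,b8} = {b0}; idom=b0
  b9: preds {b7,b8}: {b0,b7} ∩ {b0,b7,b8} = {b0,b7}; idom=b7

DF derivation:
  join b4 pred b2: b2→b1 stop@b0
  join b4 pred b3: b3 stop@b0
  join b5 pred b3: b3 stop@b0
  join b5 pred b4: b4 stop@b0
  join b6 pred b0: · stop@b0
  join b6 pred b1: b1 stop@b0
  join b6 pred b2: b2→b1 stop@b0
  join b6 pred b5: b5 stop@b0
  join b7 pred b1: b1 stop@b0
  join b7 pred b5: b5 stop@b0
  join b7 pred b8: b8→b7 stop@b0
  join b9 pred b7: · stop@b7
  join b9 pred b8: b8 stop@b7
  DF(b0)=∅
  DF(b1)={b4,b6,b7}
  DF(b2)={b4,b6}
  DF(b3)={b4,b5}
  DF(b4)={b5}
  DF(b5)={b6,b7}
  DF(b6)=∅
  DF(b7)={b7}
  DF(b8)={b7,b9}
  DF(b9)=∅

DF(b8) = ["b7", "b9"]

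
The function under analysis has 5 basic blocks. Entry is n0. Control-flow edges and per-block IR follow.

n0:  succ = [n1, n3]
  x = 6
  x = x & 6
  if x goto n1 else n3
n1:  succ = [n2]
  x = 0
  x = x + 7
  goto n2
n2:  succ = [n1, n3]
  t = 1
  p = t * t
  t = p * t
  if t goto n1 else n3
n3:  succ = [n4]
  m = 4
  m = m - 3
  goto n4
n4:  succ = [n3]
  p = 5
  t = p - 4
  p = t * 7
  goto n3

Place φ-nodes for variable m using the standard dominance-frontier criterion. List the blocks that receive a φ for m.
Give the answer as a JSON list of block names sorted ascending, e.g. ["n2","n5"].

Answer: ["n3"]

Analysis:
idom tree: n1←n0 n2←n1 n3←n0 n4←n3
Dom∩ at merges:
  n1: preds {n0,n2}: {n0} ∩ {n0,n1,n2} = {n0}; idom=n0
  n3: preds {n0,n2,n4}: {n0} ∩ {n0,n1,n2} ∩ {n0,n3,n4} = {n0}; idom=n0

DF derivation:
  join n1 pred n0: · stop@n0
  join n1 pred n2: n2→n1 stop@n0
  join n3 pred n0: · stop@n0
  join n3 pred n2: n2→n1 stop@n0
  join n3 pred n4: n4→n3 stop@n0
  DF(n0)=∅
  DF(n1)={n1,n3}
  DF(n2)={n1,n3}
  DF(n3)={n3}
  DF(n4)={n3}

φ for m: defs {n3}
  DF⁺ = {n3}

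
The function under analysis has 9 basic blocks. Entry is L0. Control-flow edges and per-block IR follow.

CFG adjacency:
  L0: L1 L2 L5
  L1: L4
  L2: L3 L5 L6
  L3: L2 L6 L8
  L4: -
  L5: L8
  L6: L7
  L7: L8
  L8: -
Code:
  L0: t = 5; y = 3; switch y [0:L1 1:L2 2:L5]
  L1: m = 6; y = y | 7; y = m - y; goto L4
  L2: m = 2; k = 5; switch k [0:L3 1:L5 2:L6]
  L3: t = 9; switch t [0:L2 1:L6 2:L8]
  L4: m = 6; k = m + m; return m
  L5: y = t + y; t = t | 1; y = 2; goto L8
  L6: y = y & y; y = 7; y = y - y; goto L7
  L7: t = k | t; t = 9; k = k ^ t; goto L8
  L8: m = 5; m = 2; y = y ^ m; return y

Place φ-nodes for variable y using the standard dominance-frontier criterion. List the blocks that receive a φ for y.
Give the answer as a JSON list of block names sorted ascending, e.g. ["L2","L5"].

Answer: ["L8"]

Working:
idom tree: L1←L0 L2←L0 L3←L2 L4←L1 L5←L0 L6←L2 L7←L6 L8←L0
Dom∩ at merges:
  L2: preds {L0,L3}: {L0} ∩ {L0,L2,L3} = {L0}; idom=L0
  L5: preds {L0,L2}: {L0} ∩ {L0,L2} = {L0}; idom=L0
  L6: preds {L2,L3}: {L0,L2} ∩ {L0,L2,L3} = {L0,L2}; idom=L2
  L8: preds {L3,L5,L7}: {L0,L2,L3} ∩ {L0,L5} ∩ {L0,L2,L6,L7} = {L0}; idom=L0

Frontier:
  L2←L0: walk · to L0
  L2←L3: walk L3→L2 to L0
  L5←L0: walk · to L0
  L5←L2: walk L2 to L0
  L6←L2: walk · to L2
  L6←L3: walk L3 to L2
  L8←L3: walk L3→L2 to L0
  L8←L5: walk L5 to L0
  L8←L7: walk L7→L6→L2 to L0
  DF(L0)=∅
  DF(L1)=∅
  DF(L2)={L2,L5,L8}
  DF(L3)={L2,L6,L8}
  DF(L4)=∅
  DF(L5)={L8}
  DF(L6)={L8}
  DF(L7)={L8}
  DF(L8)=∅

φ for y: defs {L0,L1,L5,L6,L8}
  DF⁺ = {L8}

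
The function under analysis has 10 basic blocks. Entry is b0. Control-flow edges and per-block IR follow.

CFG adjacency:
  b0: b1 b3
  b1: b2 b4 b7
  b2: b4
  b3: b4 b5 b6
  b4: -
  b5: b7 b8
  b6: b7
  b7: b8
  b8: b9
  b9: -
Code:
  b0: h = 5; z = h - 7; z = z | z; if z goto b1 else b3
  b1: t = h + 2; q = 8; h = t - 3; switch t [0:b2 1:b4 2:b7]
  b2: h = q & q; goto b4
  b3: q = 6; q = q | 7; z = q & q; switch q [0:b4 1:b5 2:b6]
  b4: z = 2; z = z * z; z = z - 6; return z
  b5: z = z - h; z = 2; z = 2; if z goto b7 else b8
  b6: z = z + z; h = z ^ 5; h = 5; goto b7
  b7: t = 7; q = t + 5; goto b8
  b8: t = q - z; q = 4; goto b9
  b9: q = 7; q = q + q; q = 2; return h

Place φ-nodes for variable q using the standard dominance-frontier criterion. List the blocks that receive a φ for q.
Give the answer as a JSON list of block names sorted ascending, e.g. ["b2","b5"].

Answer: ["b4", "b7", "b8"]

Derivation:
idom tree: b1←b0 b2←b1 b3←b0 b4←b0 b5←b3 b6←b3 b7←b0 b8←b0 b9←b8
Dom at joins:
  b4: preds {b1,b2,b3}: {b0,b1} ∩ {b0,b1,b2} ∩ {b0,b3} = {b0}; idom=b0
  b7: preds {b1,b5,b6}: {b0,b1} ∩ {b0,b3,b5} ∩ {b0,b3,b6} = {b0}; idom=b0
  b8: preds {b5,b7}: {b0,b3,b5} ∩ {b0,b7} = {b0}; idom=b0

DF derivation:
  b4←b1: walk b1 to b0
  b4←b2: walk b2→b1 to b0
  b4←b3: walk b3 to b0
  b7←b1: walk b1 to b0
  b7←b5: walk b5→b3 to b0
  b7←b6: walk b6→b3 to b0
  b8←b5: walk b5→b3 to b0
  b8←b7: walk b7 to b0
  b0 → ∅
  b1 → {b4,b7}
  b2 → {b4}
  b3 → {b4,b7,b8}
  b4 → ∅
  b5 → {b7,b8}
  b6 → {b7}
  b7 → {b8}
  b8 → ∅
  b9 → ∅

φ for q: defs {b1,b3,b7,b8,b9}
  DF⁺ = {b4,b7,b8}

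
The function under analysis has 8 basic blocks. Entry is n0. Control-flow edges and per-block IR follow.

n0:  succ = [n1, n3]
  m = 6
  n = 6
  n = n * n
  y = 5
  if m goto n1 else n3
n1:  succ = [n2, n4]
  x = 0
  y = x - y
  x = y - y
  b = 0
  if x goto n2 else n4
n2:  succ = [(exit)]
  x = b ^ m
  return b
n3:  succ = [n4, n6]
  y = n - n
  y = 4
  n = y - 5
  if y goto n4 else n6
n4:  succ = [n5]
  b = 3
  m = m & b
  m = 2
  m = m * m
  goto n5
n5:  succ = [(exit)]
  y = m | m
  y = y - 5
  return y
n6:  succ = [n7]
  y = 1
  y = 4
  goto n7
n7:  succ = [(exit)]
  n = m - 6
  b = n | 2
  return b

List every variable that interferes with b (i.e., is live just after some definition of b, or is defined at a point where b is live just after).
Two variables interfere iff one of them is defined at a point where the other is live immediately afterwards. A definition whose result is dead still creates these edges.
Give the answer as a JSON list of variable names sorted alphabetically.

Per-block:
  n0: def={m,n,y} ue=∅
  n1: def={b,x,y} ue={y}
  n2: def={x} ue={b,m}
  n3: def={n,y} ue={n}
  n4: def={b,m} ue={m}
  n5: def={y} ue={m}
  n6: def={y} ue=∅
  n7: def={b,n} ue={m}

Backward fixpoint:
  n0 li=∅ lo={m,n,y}
  n1 li={m,y} lo={b,m}
  n2 li={b,m} lo=∅
  n3 li={m,n} lo={m}
  n4 li={m} lo={m}
  n5 li={m} lo=∅
  n6 li={m} lo={m}
  n7 li={m} lo=∅

Conflict graph:
  b: {m,x}
  m: {b,n,x,y}
  n: {m,y}
  x: {b,m,y}
  y: {m,n,x}

N(b) = ["m", "x"]

Answer: ["m", "x"]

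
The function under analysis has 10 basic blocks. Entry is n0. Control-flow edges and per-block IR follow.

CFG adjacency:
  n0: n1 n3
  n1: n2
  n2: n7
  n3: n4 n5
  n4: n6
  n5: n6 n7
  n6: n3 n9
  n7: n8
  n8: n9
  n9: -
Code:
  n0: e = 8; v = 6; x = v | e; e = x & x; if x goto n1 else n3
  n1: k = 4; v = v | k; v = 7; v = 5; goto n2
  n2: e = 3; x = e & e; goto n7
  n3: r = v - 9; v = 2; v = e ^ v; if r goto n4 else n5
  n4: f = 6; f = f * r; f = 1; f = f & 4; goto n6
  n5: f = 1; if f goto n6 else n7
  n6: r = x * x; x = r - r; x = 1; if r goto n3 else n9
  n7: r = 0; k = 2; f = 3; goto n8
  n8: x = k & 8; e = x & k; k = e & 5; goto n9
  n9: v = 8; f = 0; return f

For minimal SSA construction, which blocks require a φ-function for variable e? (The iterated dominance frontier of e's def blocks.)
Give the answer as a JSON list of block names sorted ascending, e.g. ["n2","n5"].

idom tree: n1←n0 n2←n1 n3←n0 n4←n3 n5←n3 n6←n3 n7←n0 n8←n7 n9←n0
Join-block Dom:
  n3: preds {n0,n6}: {n0} ∩ {n0,n3,n6} = {n0}; idom=n0
  n6: preds {n4,n5}: {n0,n3,n4} ∩ {n0,n3,n5} = {n0,n3}; idom=n3
  n7: preds {n2,n5}: {n0,n1,n2} ∩ {n0,n3,n5} = {n0}; idom=n0
  n9: preds {n6,n8}: {n0,n3,n6} ∩ {n0,n7,n8} = {n0}; idom=n0

Frontier:
  join n3 pred n0: · stop@n0
  join n3 pred n6: n6→n3 stop@n0
  join n6 pred n4: n4 stop@n3
  join n6 pred n5: n5 stop@n3
  join n7 pred n2: n2→n1 stop@n0
  join n7 pred n5: n5→n3 stop@n0
  join n9 pred n6: n6→n3 stop@n0
  join n9 pred n8: n8→n7 stop@n0
  n0: DF=∅
  n1: DF={n7}
  n2: DF={n7}
  n3: DF={n3,n7,n9}
  n4: DF={n6}
  n5: DF={n6,n7}
  n6: DF={n3,n9}
  n7: DF={n9}
  n8: DF={n9}
  n9: DF=∅

φ for e: defs {n0,n2,n8}
  DF⁺ = {n7,n9}

Answer: ["n7", "n9"]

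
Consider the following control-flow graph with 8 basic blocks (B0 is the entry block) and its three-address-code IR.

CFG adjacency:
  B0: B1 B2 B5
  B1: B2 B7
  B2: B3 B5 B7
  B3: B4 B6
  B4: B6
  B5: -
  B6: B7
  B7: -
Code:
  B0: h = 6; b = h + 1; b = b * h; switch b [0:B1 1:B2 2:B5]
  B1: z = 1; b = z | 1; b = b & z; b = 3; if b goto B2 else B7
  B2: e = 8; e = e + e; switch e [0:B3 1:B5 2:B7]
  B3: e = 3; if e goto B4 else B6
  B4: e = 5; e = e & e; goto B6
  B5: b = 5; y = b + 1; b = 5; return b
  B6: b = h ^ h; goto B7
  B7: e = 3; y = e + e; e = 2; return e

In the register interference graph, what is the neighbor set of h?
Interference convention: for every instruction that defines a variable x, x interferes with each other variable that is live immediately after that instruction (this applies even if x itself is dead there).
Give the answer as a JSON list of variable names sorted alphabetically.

Answer: ["b", "e", "z"]

Derivation:
Block summaries:
  B0: def={b,h} ue=∅
  B1: def={b,z} ue=∅
  B2: def={e} ue=∅
  B3: def={e} ue=∅
  B4: def={e} ue=∅
  B5: def={b,y} ue=∅
  B6: def={b} ue={h}
  B7: def={e,y} ue=∅

Liveness:
  B0 li=∅ lo={h}
  B1 li={h} lo={h}
  B2 li={h} lo={h}
  B3 li={h} lo={h}
  B4 li={h} lo={h}
  B5 li=∅ lo=∅
  B6 li={h} lo=∅
  B7 li=∅ lo=∅

Interference:
  b↔{h,z}
  e↔{h}
  h↔{b,e,z}
  y↔∅
  z↔{b,h}

N(h) = ["b", "e", "z"]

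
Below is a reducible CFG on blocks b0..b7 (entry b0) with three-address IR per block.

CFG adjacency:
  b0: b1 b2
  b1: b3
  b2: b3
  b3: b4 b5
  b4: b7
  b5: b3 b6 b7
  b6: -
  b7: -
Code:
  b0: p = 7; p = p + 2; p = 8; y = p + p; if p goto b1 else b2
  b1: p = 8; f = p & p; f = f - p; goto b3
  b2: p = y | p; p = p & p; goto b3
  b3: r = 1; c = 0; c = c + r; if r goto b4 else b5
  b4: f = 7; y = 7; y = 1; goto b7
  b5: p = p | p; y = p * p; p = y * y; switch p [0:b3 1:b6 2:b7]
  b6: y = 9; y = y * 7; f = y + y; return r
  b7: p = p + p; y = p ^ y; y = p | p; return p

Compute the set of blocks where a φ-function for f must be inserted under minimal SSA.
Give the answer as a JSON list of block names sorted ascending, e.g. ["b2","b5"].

Answer: ["b3", "b7"]

Working:
idom tree: b1←b0 b2←b0 b3←b0 b4←b3 b5←b3 b6←b5 b7←b3
Dom∩ at merges:
  b3: preds {b1,b2,b5}: {b0,b1} ∩ {b0,b2} ∩ {b0,b3,b5} = {b0}; idom=b0
  b7: preds {b4,b5}: {b0,b3,b4} ∩ {b0,b3,b5} = {b0,b3}; idom=b3

DF derivation:
  b3←b1: walk b1 to b0
  b3←b2: walk b2 to b0
  b3←b5: walk b5→b3 to b0
  b7←b4: walk b4 to b3
  b7←b5: walk b5 to b3
  DF(b0)=∅
  DF(b1)={b3}
  DF(b2)={b3}
  DF(b3)={b3}
  DF(b4)={b7}
  DF(b5)={b3,b7}
  DF(b6)=∅
  DF(b7)=∅

φ for f: defs {b1,b4,b6}
  DF⁺ = {b3,b7}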